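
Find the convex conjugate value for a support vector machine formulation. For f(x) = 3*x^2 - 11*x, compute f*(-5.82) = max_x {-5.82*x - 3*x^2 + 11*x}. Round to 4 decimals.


f*(y) = sup_x {y*x - a*x^2 - b*x} = sup_x {(y-b)*x - a*x^2}
FOC: (y - b) - 2a*x = 0 => x* = (y - b)/(2a)
x* = (-5.82 + 11)/(2*3) = 0.8633
f*(-5.82) = (y-b)^2/(4a) = (-5.82 + 11)^2/(4*3)
= 26.8324/12 = 2.236


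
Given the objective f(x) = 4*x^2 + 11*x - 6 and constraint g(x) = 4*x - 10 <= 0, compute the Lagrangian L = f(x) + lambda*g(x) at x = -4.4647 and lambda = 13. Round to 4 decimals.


Step 1: Evaluate f(x).
f(-4.4647) = 4*(-4.4647)^2 + 11*(-4.4647) - 6 = 24.6225
Step 2: Evaluate g(x).
g(-4.4647) = 4*-4.4647 - 10 = -27.8588
Step 3: Compute Lagrangian.
L = 24.6225 + 13*-27.8588 = -337.5419


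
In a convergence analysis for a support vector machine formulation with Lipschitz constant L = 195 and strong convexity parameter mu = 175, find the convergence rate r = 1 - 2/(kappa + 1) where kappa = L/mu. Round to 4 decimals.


Step 1: Compute the condition number.
kappa = L/mu = 195/175 = 1.1143
Step 2: Compute the convergence rate.
r = 1 - 2/(kappa + 1) = 1 - 2*mu/(L + mu) = (L - mu)/(L + mu) = 20/370 = 0.0541


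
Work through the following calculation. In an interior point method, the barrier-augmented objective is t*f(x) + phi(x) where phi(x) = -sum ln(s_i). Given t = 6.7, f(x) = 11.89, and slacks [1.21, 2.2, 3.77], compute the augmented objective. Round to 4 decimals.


Step 1: Compute log-barrier.
ln values: [0.1906, 0.7885, 1.3271]
phi = -(0.1906 + 0.7885 + 1.3271) = -2.3062
Step 2: Compute augmented objective.
t*f(x) = 6.7*11.89 = 79.663
Total = 79.663 - 2.3062 = 77.3568


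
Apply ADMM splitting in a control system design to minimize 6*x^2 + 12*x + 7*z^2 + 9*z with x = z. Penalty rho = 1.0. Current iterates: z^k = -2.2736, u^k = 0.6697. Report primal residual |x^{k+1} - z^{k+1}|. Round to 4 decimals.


ADMM iteration with rho = 1.0, z^k = -2.2736, u^k = 0.6697
Step 1: x-update.
Minimize 6*x^2 + 12*x + (1.0/2)*(x + 2.2736 + 0.6697)^2
FOC: (2*6 + 1.0)*x = -12 + 1.0*(-2.2736 - 0.6697)
x^{k+1} = -1.1495
Step 2: z-update.
Minimize 7*z^2 + 9*z + (1.0/2)*(-1.1495 - z + 0.6697)^2
FOC: (2*7 + 1.0)*z = -9 + 1.0*(-1.1495 + 0.6697)
z^{k+1} = -0.632
Step 3: u-update.
u^{k+1} = 0.6697 - 1.1495 + 0.632 = 0.1522
Step 4: Primal residual = |-1.1495 + 0.632| = 0.5175


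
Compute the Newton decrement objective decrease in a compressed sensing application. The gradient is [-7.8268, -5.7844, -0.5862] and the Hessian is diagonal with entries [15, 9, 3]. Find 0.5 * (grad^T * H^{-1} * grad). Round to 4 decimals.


Step 1: H is diagonal, so H^(-1) * g = [-0.5218, -0.6427, -0.1954].
Step 2: g^T H^(-1) g = sum_i g_i^2 / H_ii
  = (-7.8268)^2/15 + (-5.7844)^2/9 + (-0.5862)^2/3
  = 4.0839 + 3.7177 + 0.1145 = 7.9162
Step 3: Objective decrease = 0.5 * g^T H^(-1) g = 3.9581


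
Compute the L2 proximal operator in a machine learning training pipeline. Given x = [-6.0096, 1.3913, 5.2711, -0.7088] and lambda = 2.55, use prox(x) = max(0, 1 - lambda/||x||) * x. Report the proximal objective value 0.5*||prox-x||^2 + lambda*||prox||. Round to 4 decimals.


Step 1: Compute ||x||.
||x|| = 8.1448
Step 2: Compute scaling factor.
scale = max(0, 1 - 2.55/8.1448) = 0.6869
Step 3: prox(x) = [-4.1281, 0.9557, 3.6208, -0.4869]
||prox(x)|| = 5.5948
Step 4: Proximal objective.
0.5*||prox-x||^2 = 3.2513
lambda*||prox|| = 14.2667
Total = 17.518


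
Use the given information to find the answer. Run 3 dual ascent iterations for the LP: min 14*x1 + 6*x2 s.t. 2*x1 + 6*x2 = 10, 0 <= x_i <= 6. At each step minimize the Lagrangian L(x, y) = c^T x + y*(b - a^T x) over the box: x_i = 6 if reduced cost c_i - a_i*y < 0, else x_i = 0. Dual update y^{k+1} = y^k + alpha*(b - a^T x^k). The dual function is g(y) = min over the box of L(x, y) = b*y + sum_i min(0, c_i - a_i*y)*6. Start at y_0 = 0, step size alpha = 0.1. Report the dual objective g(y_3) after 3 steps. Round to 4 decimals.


Dual ascent for LP: min 14*x1 + 6*x2, 2*x1 + 6*x2 = 10, 0 <= x_i <= 6
Step 1: y^k = 0.0, reduced costs: (14.0, 6.0)
  x^k = (0.0, 0.0), subgradient = b - a^T x = 10.0
  y^{k+1} = 0.0 + 0.1*10.0 = 1.0
Step 2: y^k = 1.0, reduced costs: (12.0, 0.0)
  x^k = (0.0, 0.0), subgradient = b - a^T x = 10.0
  y^{k+1} = 1.0 + 0.1*10.0 = 2.0
Step 3: y^k = 2.0, reduced costs: (10.0, -6.0)
  x^k = (0.0, 6.0), subgradient = b - a^T x = -26.0
  y^{k+1} = 2.0 + 0.1*-26.0 = -0.6
Dual objective at y_3 = -0.6: reduced costs (15.2, 9.6), box minimizer x = (0.0, 0.0)
g(y_3) = b*y + (c1 - a1*y)*x1 + (c2 - a2*y)*x2 = 10*(-0.6) + 15.2*0.0 + 9.6*0.0 = -6.0 + 0.0 + 0.0 = -6.0


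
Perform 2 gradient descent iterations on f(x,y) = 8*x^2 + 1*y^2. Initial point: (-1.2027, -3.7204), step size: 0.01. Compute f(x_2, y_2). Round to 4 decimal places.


Gradient descent on f(x,y) = 8*x^2 + 1*y^2.
Starting point: (-1.2027, -3.7204), alpha = 0.01
Step 1: grad_x = 2*8*-1.2027 = -19.2432, grad_y = 2*1*-3.7204 = -7.4408
  x_1 = -1.2027 - 0.01*-19.2432 = -1.0103
  y_1 = -3.7204 - 0.01*-7.4408 = -3.646
Step 2: grad_x = 2*8*-1.0103 = -16.1643, grad_y = 2*1*-3.646 = -7.292
  x_2 = -1.0103 - 0.01*-16.1643 = -0.8486
  y_2 = -3.646 - 0.01*-7.292 = -3.5731
f(-0.8486, -3.5731) = 8*(-0.8486)^2 + 1*(-3.5731)^2 = 18.5282


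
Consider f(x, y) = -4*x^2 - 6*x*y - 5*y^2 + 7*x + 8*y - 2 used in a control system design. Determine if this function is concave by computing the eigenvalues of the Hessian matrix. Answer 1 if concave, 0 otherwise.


The Hessian of f(x,y) = -4*x^2 - 6*x*y - 5*y^2 + 7*x + 8*y - 2 is:
H = [[-8, -6], [-6, -10]]
Trace = -8 - 10 = -18
Determinant = -8*-10 - (-6)^2 = 44
Discriminant = (-18)^2 - 4*44 = 148.0
Eigenvalues: lambda_1 = -15.0828, lambda_2 = -2.9172
The function is concave.

1


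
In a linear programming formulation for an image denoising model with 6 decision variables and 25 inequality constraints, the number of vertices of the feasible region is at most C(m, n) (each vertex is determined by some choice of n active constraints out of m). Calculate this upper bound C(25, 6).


Each vertex corresponds to some choice of n active constraints out of m, so the number of vertices is at most C(m, n) = m! / (n!(m-n)!).
m = 25, n = 6
Numerator: 25 * 24 * 23 * 22 * 21 * 20
Denominator: 6! = 720
C(25, 6) = 177100


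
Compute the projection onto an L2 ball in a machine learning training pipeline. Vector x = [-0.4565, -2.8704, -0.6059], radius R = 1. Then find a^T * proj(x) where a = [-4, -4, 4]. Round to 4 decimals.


Step 1: Compute ||x|| (intermediates to 6 decimals).
||x|| = sqrt((-0.4565)^2 + (-2.8704)^2 + (-0.6059)^2) = 2.968957
Step 2: Project.
Since ||x|| > R, scale = R/||x|| = 1/2.968957 = 0.336819, proj(x) = scale * x
proj(x) = [-0.153758, -0.966805, -0.204079]
Step 3: Dot product.
a^T * proj(x) = -4*(-0.153758) - 4*(-0.966805) + 4*(-0.204079) = 3.6659


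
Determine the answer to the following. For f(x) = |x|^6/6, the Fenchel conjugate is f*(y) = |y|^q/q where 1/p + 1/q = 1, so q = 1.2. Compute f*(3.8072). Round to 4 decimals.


The conjugate exponent q satisfies 1/p + 1/q = 1.
p = 6, so q = 6/(6 - 1) = 1.2
|y|^q = 3.8072^1.2 = 4.9742
f*(3.8072) = 4.9742 / 1.2 = 4.1452


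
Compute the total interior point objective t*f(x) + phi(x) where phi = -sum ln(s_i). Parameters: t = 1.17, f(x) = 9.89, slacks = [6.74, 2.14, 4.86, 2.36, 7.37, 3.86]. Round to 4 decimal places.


Step 1: Compute log-barrier.
ln values: [1.9081, 0.7608, 1.581, 0.8587, 1.9974, 1.3507]
phi = -(1.9081 + 0.7608 + 1.581 + 0.8587 + 1.9974 + 1.3507) = -8.4567
Step 2: Compute augmented objective.
t*f(x) = 1.17*9.89 = 11.5713
Total = 11.5713 - 8.4567 = 3.1146


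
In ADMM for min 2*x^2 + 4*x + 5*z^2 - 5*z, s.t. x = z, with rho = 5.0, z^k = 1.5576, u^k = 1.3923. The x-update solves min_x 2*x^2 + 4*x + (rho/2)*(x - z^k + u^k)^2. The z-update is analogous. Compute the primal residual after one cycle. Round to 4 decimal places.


ADMM iteration with rho = 5.0, z^k = 1.5576, u^k = 1.3923
Step 1: x-update.
Minimize 2*x^2 + 4*x + (5.0/2)*(x - 1.5576 + 1.3923)^2
FOC: (2*2 + 5.0)*x = -4 + 5.0*(1.5576 - 1.3923)
x^{k+1} = -0.3526
Step 2: z-update.
Minimize 5*z^2 - 5*z + (5.0/2)*(-0.3526 - z + 1.3923)^2
FOC: (2*5 + 5.0)*z = 5 + 5.0*(-0.3526 + 1.3923)
z^{k+1} = 0.6799
Step 3: u-update.
u^{k+1} = 1.3923 - 0.3526 - 0.6799 = 0.3598
Step 4: Primal residual = |-0.3526 - 0.6799| = 1.0325


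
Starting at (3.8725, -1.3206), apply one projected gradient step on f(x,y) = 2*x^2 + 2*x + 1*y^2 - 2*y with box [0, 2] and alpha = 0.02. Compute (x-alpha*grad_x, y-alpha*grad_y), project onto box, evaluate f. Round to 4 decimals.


Step 1: Compute gradient at (3.8725, -1.3206).
grad_x = 2*2*3.8725 + 2 = 17.49
grad_y = 2*1*-1.3206 - 2 = -4.6412
Step 2: Gradient step.
x_raw = 3.8725 - 0.02*17.49 = 3.5227
y_raw = -1.3206 - 0.02*-4.6412 = -1.2278
Step 3: Project onto [0, 2].
x_proj = clip(3.5227) = 2.0
y_proj = clip(-1.2278) = 0.0
Step 4: Evaluate f.
f(2.0, 0.0) = 12.0


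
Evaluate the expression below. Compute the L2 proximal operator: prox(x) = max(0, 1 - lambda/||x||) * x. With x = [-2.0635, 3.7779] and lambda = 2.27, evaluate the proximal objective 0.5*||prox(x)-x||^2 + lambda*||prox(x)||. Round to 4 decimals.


Step 1: Compute ||x||.
||x|| = 4.3047
Step 2: Compute scaling factor.
scale = max(0, 1 - 2.27/4.3047) = 0.4727
Step 3: prox(x) = [-0.9754, 1.7857]
||prox(x)|| = 2.0347
Step 4: Proximal objective.
0.5*||prox-x||^2 = 2.5765
lambda*||prox|| = 4.6188
Total = 7.1953


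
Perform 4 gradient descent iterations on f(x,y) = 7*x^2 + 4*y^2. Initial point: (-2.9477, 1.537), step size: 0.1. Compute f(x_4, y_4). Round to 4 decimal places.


Gradient descent on f(x,y) = 7*x^2 + 4*y^2.
Starting point: (-2.9477, 1.537), alpha = 0.1
Step 1: grad_x = 2*7*-2.9477 = -41.2678, grad_y = 2*4*1.537 = 12.296
  x_1 = -2.9477 - 0.1*-41.2678 = 1.1791
  y_1 = 1.537 - 0.1*12.296 = 0.3074
Step 2: grad_x = 2*7*1.1791 = 16.5071, grad_y = 2*4*0.3074 = 2.4592
  x_2 = 1.1791 - 0.1*16.5071 = -0.4716
  y_2 = 0.3074 - 0.1*2.4592 = 0.0615
Step 3: grad_x = 2*7*-0.4716 = -6.6028, grad_y = 2*4*0.0615 = 0.4918
  x_3 = -0.4716 - 0.1*-6.6028 = 0.1887
  y_3 = 0.0615 - 0.1*0.4918 = 0.0123
Step 4: grad_x = 2*7*0.1887 = 2.6411, grad_y = 2*4*0.0123 = 0.0984
  x_4 = 0.1887 - 0.1*2.6411 = -0.0755
  y_4 = 0.0123 - 0.1*0.0984 = 0.0025
f(-0.0755, 0.0025) = 7*(-0.0755)^2 + 4*0.0025^2 = 0.0399


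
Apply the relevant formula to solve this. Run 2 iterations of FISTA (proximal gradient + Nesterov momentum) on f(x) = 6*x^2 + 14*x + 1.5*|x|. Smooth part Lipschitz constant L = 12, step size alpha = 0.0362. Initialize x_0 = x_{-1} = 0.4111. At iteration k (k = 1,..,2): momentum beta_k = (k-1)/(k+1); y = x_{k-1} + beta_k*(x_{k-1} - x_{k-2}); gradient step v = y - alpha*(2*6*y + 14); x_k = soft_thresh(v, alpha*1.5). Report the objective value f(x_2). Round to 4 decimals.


FISTA on f(x) = 6*x^2 + 14*x + 1.5*|x|
L = 12, alpha = 0.0362
Iteration 1: beta = 0.0, y = 0.4111 + 0.0*(0.4111 - 0.4111) = 0.4111
  grad(y) = 18.9332, v = y - alpha*grad = -0.2743
  prox(v) = soft_thresh(-0.2743, 0.0543) = -0.22
Iteration 2: beta = 0.3333, y = -0.22 + 0.3333*(-0.22 - 0.4111) = -0.4303
  grad(y) = 8.8359, v = y - alpha*grad = -0.7502
  prox(v) = soft_thresh(-0.7502, 0.0543) = -0.6959
f(x_2) = 6*(-0.6959)^2 + 14*(-0.6959) + 1.5*|-0.6959| = -5.7931


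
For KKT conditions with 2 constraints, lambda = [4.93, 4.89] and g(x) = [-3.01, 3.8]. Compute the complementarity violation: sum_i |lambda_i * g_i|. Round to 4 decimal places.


KKT complementary slackness check:
lambda_1 * g_1 = 4.93 * -3.01 = -14.8393
lambda_2 * g_2 = 4.89 * 3.8 = 18.582
Total violation = 14.8393 + 18.582 = 33.4213


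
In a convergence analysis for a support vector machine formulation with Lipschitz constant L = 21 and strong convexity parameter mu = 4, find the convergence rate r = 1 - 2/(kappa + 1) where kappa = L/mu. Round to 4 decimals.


Step 1: Compute the condition number.
kappa = L/mu = 21/4 = 5.25
Step 2: Compute the convergence rate.
r = 1 - 2/(kappa + 1) = 1 - 2*mu/(L + mu) = (L - mu)/(L + mu) = 17/25 = 0.68


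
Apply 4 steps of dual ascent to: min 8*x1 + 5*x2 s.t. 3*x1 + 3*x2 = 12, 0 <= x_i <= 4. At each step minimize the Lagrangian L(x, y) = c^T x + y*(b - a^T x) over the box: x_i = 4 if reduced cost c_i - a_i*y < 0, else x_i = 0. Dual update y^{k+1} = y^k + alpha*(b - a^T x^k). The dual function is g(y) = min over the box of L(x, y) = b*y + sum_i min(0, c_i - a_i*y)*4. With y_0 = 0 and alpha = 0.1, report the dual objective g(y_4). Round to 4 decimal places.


Dual ascent for LP: min 8*x1 + 5*x2, 3*x1 + 3*x2 = 12, 0 <= x_i <= 4
Step 1: y^k = 0.0, reduced costs: (8.0, 5.0)
  x^k = (0.0, 0.0), subgradient = b - a^T x = 12.0
  y^{k+1} = 0.0 + 0.1*12.0 = 1.2
Step 2: y^k = 1.2, reduced costs: (4.4, 1.4)
  x^k = (0.0, 0.0), subgradient = b - a^T x = 12.0
  y^{k+1} = 1.2 + 0.1*12.0 = 2.4
Step 3: y^k = 2.4, reduced costs: (0.8, -2.2)
  x^k = (0.0, 4.0), subgradient = b - a^T x = 0.0
  y^{k+1} = 2.4 + 0.1*0.0 = 2.4
Step 4: y^k = 2.4, reduced costs: (0.8, -2.2)
  x^k = (0.0, 4.0), subgradient = b - a^T x = 0.0
  y^{k+1} = 2.4 + 0.1*0.0 = 2.4
Dual objective at y_4 = 2.4: reduced costs (0.8, -2.2), box minimizer x = (0.0, 4.0)
g(y_4) = b*y + (c1 - a1*y)*x1 + (c2 - a2*y)*x2 = 12*2.4 + 0.8*0.0 + (-2.2)*4.0 = 28.8 + 0.0 - 8.8 = 20.0


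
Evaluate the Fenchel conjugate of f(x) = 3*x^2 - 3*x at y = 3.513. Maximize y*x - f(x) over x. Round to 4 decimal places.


f*(y) = sup_x {y*x - a*x^2 - b*x} = sup_x {(y-b)*x - a*x^2}
FOC: (y - b) - 2a*x = 0 => x* = (y - b)/(2a)
x* = (3.513 + 3)/(2*3) = 1.0855
f*(3.513) = (y-b)^2/(4a) = (3.513 + 3)^2/(4*3)
= 42.4192/12 = 3.5349


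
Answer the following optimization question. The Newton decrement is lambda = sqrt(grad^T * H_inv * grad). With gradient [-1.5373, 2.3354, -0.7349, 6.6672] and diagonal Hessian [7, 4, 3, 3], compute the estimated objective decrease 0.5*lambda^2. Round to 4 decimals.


Step 1: H is diagonal, so H^(-1) * g = [-0.2196, 0.5839, -0.245, 2.2224].
Step 2: g^T H^(-1) g = sum_i g_i^2 / H_ii
  = (-1.5373)^2/7 + (2.3354)^2/4 + (-0.7349)^2/3 + (6.6672)^2/3
  = 0.3376 + 1.3635 + 0.18 + 14.8172 = 16.6983
Step 3: Objective decrease = 0.5 * g^T H^(-1) g = 8.3492


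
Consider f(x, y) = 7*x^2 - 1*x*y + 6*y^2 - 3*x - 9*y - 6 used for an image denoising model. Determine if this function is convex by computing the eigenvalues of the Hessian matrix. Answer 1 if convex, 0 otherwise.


The Hessian of f(x,y) = 7*x^2 - 1*x*y + 6*y^2 - 3*x - 9*y - 6 is:
H = [[14, -1], [-1, 12]]
Trace = 14 + 12 = 26
Determinant = 14*12 - (-1)^2 = 167
Discriminant = (26)^2 - 4*167 = 8.0
Eigenvalues: lambda_1 = 11.5858, lambda_2 = 14.4142
The function is convex.

1


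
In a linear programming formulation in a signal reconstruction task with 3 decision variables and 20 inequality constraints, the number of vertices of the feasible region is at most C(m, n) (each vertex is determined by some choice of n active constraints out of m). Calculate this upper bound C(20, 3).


Each vertex corresponds to some choice of n active constraints out of m, so the number of vertices is at most C(m, n) = m! / (n!(m-n)!).
m = 20, n = 3
Numerator: 20 * 19 * 18
Denominator: 3! = 6
C(20, 3) = 1140


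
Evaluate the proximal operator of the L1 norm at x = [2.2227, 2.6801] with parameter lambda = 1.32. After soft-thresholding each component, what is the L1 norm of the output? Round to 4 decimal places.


Soft-thresholding with lambda = 1.32:
prox(2.2227) = sign(2.2227)*max(|2.2227| - 1.32, 0) = 0.9027
prox(2.6801) = sign(2.6801)*max(|2.6801| - 1.32, 0) = 1.3601
prox(x) = [0.9027, 1.3601]
||prox(x)||_1 = 0.9027 + 1.3601 = 2.2628


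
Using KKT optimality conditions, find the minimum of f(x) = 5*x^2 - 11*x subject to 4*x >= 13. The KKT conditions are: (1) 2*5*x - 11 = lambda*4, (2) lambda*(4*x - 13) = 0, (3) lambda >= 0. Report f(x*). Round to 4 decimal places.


Step 1: Try lambda = 0 (constraint inactive).
x_unc = 11/(2*5) = 1.1
Check: 4*1.1 = 4.4 < 13 -- violated!
Step 2: Constraint must be active: 4*x = 13
x* = 13/4 = 3.25
lambda = (2*5*3.25 - 11)/4 = 5.375
Step 3: Compute optimal value.
f(x*) = 5*3.25^2 - 11*3.25 = 17.0625


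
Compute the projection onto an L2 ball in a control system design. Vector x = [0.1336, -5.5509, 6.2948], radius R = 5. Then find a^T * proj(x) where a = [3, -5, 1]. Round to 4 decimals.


Step 1: Compute ||x|| (intermediates to 6 decimals).
||x|| = sqrt(0.1336^2 + (-5.5509)^2 + 6.2948^2) = 8.393739
Step 2: Project.
Since ||x|| > R, scale = R/||x|| = 5/8.393739 = 0.595682, proj(x) = scale * x
proj(x) = [0.079583, -3.306571, 3.749699]
Step 3: Dot product.
a^T * proj(x) = 3*0.079583 - 5*(-3.306571) + 1*3.749699 = 20.5213


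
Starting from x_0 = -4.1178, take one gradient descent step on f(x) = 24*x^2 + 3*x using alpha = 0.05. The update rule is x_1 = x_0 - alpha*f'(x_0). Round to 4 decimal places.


We compute the gradient at x_0 and apply the update.
f'(x) = 48*x + 3
f'(-4.1178) = 48*-4.1178 + 3 = -194.6544
x_1 = -4.1178 - 0.05*-194.6544 = 5.6149


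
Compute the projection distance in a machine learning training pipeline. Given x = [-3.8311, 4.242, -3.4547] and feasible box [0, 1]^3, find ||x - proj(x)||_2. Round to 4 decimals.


Project each component onto [0, 1].
clip(-3.8311) = 0.0, clip(4.242) = 1.0, clip(-3.4547) = 0.0
Projection = [0.0, 1.0, 0.0]
Squared diffs: [14.6773, 10.5106, 11.935]
Distance = sqrt(37.1229) = 6.0929


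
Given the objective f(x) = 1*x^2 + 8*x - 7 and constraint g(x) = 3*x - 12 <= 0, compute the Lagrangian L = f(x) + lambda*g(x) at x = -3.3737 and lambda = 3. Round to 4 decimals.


Step 1: Evaluate f(x).
f(-3.3737) = 1*(-3.3737)^2 + 8*(-3.3737) - 7 = -22.6077
Step 2: Evaluate g(x).
g(-3.3737) = 3*-3.3737 - 12 = -22.1211
Step 3: Compute Lagrangian.
L = -22.6077 + 3*-22.1211 = -88.971


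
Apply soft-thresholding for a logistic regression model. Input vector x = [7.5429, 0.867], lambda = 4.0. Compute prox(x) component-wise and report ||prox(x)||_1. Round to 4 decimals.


Soft-thresholding with lambda = 4.0:
prox(7.5429) = sign(7.5429)*max(|7.5429| - 4.0, 0) = 3.5429
prox(0.867) = sign(0.867)*max(|0.867| - 4.0, 0) = 0.0
prox(x) = [3.5429, 0.0]
||prox(x)||_1 = 3.5429 + 0.0 = 3.5429


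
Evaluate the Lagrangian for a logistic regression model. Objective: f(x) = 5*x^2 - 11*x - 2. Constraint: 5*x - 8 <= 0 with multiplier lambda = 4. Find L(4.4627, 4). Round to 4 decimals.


Step 1: Evaluate f(x).
f(4.4627) = 5*4.4627^2 - 11*4.4627 - 2 = 48.4888
Step 2: Evaluate g(x).
g(4.4627) = 5*4.4627 - 8 = 14.3135
Step 3: Compute Lagrangian.
L = 48.4888 + 4*14.3135 = 105.7428


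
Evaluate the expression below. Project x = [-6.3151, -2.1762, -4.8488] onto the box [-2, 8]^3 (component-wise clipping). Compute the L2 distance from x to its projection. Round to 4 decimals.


Project each component onto [-2, 8].
clip(-6.3151) = -2.0, clip(-2.1762) = -2.0, clip(-4.8488) = -2.0
Projection = [-2.0, -2.0, -2.0]
Squared diffs: [18.6201, 0.031, 8.1157]
Distance = sqrt(26.7668) = 5.1737


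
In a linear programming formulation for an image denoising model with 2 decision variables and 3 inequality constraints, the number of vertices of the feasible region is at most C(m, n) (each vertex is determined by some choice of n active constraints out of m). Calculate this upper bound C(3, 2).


Each vertex corresponds to some choice of n active constraints out of m, so the number of vertices is at most C(m, n) = m! / (n!(m-n)!).
m = 3, n = 2
Numerator: 3 * 2
Denominator: 2! = 2
C(3, 2) = 3


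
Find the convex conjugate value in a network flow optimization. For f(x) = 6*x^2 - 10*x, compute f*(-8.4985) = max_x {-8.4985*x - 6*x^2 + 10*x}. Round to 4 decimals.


f*(y) = sup_x {y*x - a*x^2 - b*x} = sup_x {(y-b)*x - a*x^2}
FOC: (y - b) - 2a*x = 0 => x* = (y - b)/(2a)
x* = (-8.4985 + 10)/(2*6) = 0.1251
f*(-8.4985) = (y-b)^2/(4a) = (-8.4985 + 10)^2/(4*6)
= 2.2545/24 = 0.0939


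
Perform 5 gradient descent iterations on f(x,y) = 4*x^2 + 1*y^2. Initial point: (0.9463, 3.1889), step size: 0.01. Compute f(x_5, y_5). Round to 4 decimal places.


Gradient descent on f(x,y) = 4*x^2 + 1*y^2.
Starting point: (0.9463, 3.1889), alpha = 0.01
Step 1: grad_x = 2*4*0.9463 = 7.5704, grad_y = 2*1*3.1889 = 6.3778
  x_1 = 0.9463 - 0.01*7.5704 = 0.8706
  y_1 = 3.1889 - 0.01*6.3778 = 3.1251
Step 2: grad_x = 2*4*0.8706 = 6.9648, grad_y = 2*1*3.1251 = 6.2502
  x_2 = 0.8706 - 0.01*6.9648 = 0.8009
  y_2 = 3.1251 - 0.01*6.2502 = 3.0626
Step 3: grad_x = 2*4*0.8009 = 6.4076, grad_y = 2*1*3.0626 = 6.1252
  x_3 = 0.8009 - 0.01*6.4076 = 0.7369
  y_3 = 3.0626 - 0.01*6.1252 = 3.0014
Step 4: grad_x = 2*4*0.7369 = 5.895, grad_y = 2*1*3.0014 = 6.0027
  x_4 = 0.7369 - 0.01*5.895 = 0.6779
  y_4 = 3.0014 - 0.01*6.0027 = 2.9413
Step 5: grad_x = 2*4*0.6779 = 5.4234, grad_y = 2*1*2.9413 = 5.8827
  x_5 = 0.6779 - 0.01*5.4234 = 0.6237
  y_5 = 2.9413 - 0.01*5.8827 = 2.8825
f(0.6237, 2.8825) = 4*0.6237^2 + 1*2.8825^2 = 9.8648


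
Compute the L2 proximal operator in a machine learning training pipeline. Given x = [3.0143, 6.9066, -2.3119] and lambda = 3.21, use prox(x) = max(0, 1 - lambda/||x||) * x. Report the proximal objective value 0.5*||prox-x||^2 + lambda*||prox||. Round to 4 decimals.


Step 1: Compute ||x||.
||x|| = 7.8824
Step 2: Compute scaling factor.
scale = max(0, 1 - 3.21/7.8824) = 0.5928
Step 3: prox(x) = [1.7868, 4.094, -1.3704]
||prox(x)|| = 4.6724
Step 4: Proximal objective.
0.5*||prox-x||^2 = 5.1521
lambda*||prox|| = 14.9984
Total = 20.1504


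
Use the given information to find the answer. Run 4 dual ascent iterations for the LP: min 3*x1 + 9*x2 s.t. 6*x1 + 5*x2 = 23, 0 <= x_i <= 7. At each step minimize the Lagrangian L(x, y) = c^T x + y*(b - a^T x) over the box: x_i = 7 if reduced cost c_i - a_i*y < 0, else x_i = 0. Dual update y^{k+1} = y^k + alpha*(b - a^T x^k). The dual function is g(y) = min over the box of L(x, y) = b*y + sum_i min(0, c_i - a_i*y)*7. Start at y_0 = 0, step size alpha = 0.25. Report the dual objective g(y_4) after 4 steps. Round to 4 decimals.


Dual ascent for LP: min 3*x1 + 9*x2, 6*x1 + 5*x2 = 23, 0 <= x_i <= 7
Step 1: y^k = 0.0, reduced costs: (3.0, 9.0)
  x^k = (0.0, 0.0), subgradient = b - a^T x = 23.0
  y^{k+1} = 0.0 + 0.25*23.0 = 5.75
Step 2: y^k = 5.75, reduced costs: (-31.5, -19.75)
  x^k = (7.0, 7.0), subgradient = b - a^T x = -54.0
  y^{k+1} = 5.75 + 0.25*-54.0 = -7.75
Step 3: y^k = -7.75, reduced costs: (49.5, 47.75)
  x^k = (0.0, 0.0), subgradient = b - a^T x = 23.0
  y^{k+1} = -7.75 + 0.25*23.0 = -2.0
Step 4: y^k = -2.0, reduced costs: (15.0, 19.0)
  x^k = (0.0, 0.0), subgradient = b - a^T x = 23.0
  y^{k+1} = -2.0 + 0.25*23.0 = 3.75
Dual objective at y_4 = 3.75: reduced costs (-19.5, -9.75), box minimizer x = (7.0, 7.0)
g(y_4) = b*y + (c1 - a1*y)*x1 + (c2 - a2*y)*x2 = 23*3.75 + (-19.5)*7.0 + (-9.75)*7.0 = 86.25 - 136.5 - 68.25 = -118.5


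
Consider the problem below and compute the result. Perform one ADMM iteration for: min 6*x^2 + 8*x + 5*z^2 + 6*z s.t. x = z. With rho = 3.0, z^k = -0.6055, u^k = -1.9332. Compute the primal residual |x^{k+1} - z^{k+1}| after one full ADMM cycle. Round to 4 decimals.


ADMM iteration with rho = 3.0, z^k = -0.6055, u^k = -1.9332
Step 1: x-update.
Minimize 6*x^2 + 8*x + (3.0/2)*(x + 0.6055 - 1.9332)^2
FOC: (2*6 + 3.0)*x = -8 + 3.0*(-0.6055 + 1.9332)
x^{k+1} = -0.2678
Step 2: z-update.
Minimize 5*z^2 + 6*z + (3.0/2)*(-0.2678 - z - 1.9332)^2
FOC: (2*5 + 3.0)*z = -6 + 3.0*(-0.2678 - 1.9332)
z^{k+1} = -0.9695
Step 3: u-update.
u^{k+1} = -1.9332 - 0.2678 + 0.9695 = -1.2315
Step 4: Primal residual = |-0.2678 + 0.9695| = 0.7017


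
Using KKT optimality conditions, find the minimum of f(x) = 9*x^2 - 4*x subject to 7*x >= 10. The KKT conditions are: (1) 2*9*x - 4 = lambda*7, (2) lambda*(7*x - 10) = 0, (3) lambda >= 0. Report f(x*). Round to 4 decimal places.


Step 1: Try lambda = 0 (constraint inactive).
x_unc = 4/(2*9) = 0.2222
Check: 7*0.2222 = 1.5554 < 10 -- violated!
Step 2: Constraint must be active: 7*x = 10
x* = 10/7 = 1.4286 (rounded; the exact value 10/7 is used below)
lambda = (2*9*(10/7) - 4)/7 = 3.102
Step 3: Compute optimal value.
f(x*) = 9*(10/7)^2 - 4*(10/7) = 12.6531


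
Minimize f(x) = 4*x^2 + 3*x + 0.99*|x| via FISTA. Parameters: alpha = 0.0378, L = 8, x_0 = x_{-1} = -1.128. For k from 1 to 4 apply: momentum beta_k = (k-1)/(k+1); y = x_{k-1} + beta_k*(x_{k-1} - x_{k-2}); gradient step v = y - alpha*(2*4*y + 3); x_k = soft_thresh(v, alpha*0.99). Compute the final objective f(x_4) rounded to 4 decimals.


FISTA on f(x) = 4*x^2 + 3*x + 0.99*|x|
L = 8, alpha = 0.0378
Iteration 1: beta = 0.0, y = -1.128 + 0.0*(-1.128 + 1.128) = -1.128
  grad(y) = -6.024, v = y - alpha*grad = -0.9003
  prox(v) = soft_thresh(-0.9003, 0.0374) = -0.8629
Iteration 2: beta = 0.3333, y = -0.8629 + 0.3333*(-0.8629 + 1.128) = -0.7745
  grad(y) = -3.196, v = y - alpha*grad = -0.6537
  prox(v) = soft_thresh(-0.6537, 0.0374) = -0.6163
Iteration 3: beta = 0.5, y = -0.6163 + 0.5*(-0.6163 + 0.8629) = -0.493
  grad(y) = -0.9437, v = y - alpha*grad = -0.4573
  prox(v) = soft_thresh(-0.4573, 0.0374) = -0.4199
Iteration 4: beta = 0.6, y = -0.4199 + 0.6*(-0.4199 + 0.6163) = -0.302
  grad(y) = 0.5838, v = y - alpha*grad = -0.3241
  prox(v) = soft_thresh(-0.3241, 0.0374) = -0.2867
f(x_4) = 4*(-0.2867)^2 + 3*(-0.2867) + 0.99*|-0.2867| = -0.2475


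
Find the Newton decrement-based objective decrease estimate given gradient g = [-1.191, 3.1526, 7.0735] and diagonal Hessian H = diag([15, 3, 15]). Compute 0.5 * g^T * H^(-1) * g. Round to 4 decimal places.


Step 1: H is diagonal, so H^(-1) * g = [-0.0794, 1.0509, 0.4716].
Step 2: g^T H^(-1) g = sum_i g_i^2 / H_ii
  = (-1.191)^2/15 + (3.1526)^2/3 + (7.0735)^2/15
  = 0.0946 + 3.313 + 3.3356 = 6.7432
Step 3: Objective decrease = 0.5 * g^T H^(-1) g = 3.3716


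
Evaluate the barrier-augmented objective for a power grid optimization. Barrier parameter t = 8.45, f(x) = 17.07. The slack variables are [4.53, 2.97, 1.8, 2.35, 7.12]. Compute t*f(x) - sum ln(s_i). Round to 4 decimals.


Step 1: Compute log-barrier.
ln values: [1.5107, 1.0886, 0.5878, 0.8544, 1.9629]
phi = -(1.5107 + 1.0886 + 0.5878 + 0.8544 + 1.9629) = -6.0044
Step 2: Compute augmented objective.
t*f(x) = 8.45*17.07 = 144.2415
Total = 144.2415 - 6.0044 = 138.2371


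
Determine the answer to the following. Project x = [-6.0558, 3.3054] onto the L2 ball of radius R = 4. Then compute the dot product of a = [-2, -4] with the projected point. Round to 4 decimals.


Step 1: Compute ||x|| (intermediates to 6 decimals).
||x|| = sqrt((-6.0558)^2 + 3.3054^2) = 6.899158
Step 2: Project.
Since ||x|| > R, scale = R/||x|| = 4/6.899158 = 0.579781, proj(x) = scale * x
proj(x) = [-3.511038, 1.916408]
Step 3: Dot product.
a^T * proj(x) = -2*(-3.511038) - 4*1.916408 = -0.6436


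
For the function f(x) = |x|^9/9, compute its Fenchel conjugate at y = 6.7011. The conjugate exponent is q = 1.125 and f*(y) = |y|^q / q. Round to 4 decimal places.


The conjugate exponent q satisfies 1/p + 1/q = 1.
p = 9, so q = 9/(9 - 1) = 1.125
|y|^q = 6.7011^1.125 = 8.4999
f*(6.7011) = 8.4999 / 1.125 = 7.5555


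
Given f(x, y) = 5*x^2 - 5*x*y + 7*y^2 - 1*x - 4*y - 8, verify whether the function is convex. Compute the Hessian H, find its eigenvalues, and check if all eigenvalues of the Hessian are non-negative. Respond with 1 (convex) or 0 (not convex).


The Hessian of f(x,y) = 5*x^2 - 5*x*y + 7*y^2 - 1*x - 4*y - 8 is:
H = [[10, -5], [-5, 14]]
Trace = 10 + 14 = 24
Determinant = 10*14 - (-5)^2 = 115
Discriminant = (24)^2 - 4*115 = 116.0
Eigenvalues: lambda_1 = 6.6148, lambda_2 = 17.3852
The function is convex.

1


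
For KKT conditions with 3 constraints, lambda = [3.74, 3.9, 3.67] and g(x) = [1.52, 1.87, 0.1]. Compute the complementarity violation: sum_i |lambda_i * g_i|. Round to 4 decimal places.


KKT complementary slackness check:
lambda_1 * g_1 = 3.74 * 1.52 = 5.6848
lambda_2 * g_2 = 3.9 * 1.87 = 7.293
lambda_3 * g_3 = 3.67 * 0.1 = 0.367
Total violation = 5.6848 + 7.293 + 0.367 = 13.3448


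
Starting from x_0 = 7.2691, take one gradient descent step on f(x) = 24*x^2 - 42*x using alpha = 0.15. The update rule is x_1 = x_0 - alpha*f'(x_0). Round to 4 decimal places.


We compute the gradient at x_0 and apply the update.
f'(x) = 48*x - 42
f'(7.2691) = 48*7.2691 - 42 = 306.9168
x_1 = 7.2691 - 0.15*306.9168 = -38.7684


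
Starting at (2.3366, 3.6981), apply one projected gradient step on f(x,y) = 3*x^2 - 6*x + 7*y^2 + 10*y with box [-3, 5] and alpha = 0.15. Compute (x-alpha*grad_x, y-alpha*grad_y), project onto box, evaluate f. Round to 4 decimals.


Step 1: Compute gradient at (2.3366, 3.6981).
grad_x = 2*3*2.3366 - 6 = 8.0196
grad_y = 2*7*3.6981 + 10 = 61.7734
Step 2: Gradient step.
x_raw = 2.3366 - 0.15*8.0196 = 1.1337
y_raw = 3.6981 - 0.15*61.7734 = -5.5679
Step 3: Project onto [-3, 5].
x_proj = clip(1.1337) = 1.1337
y_proj = clip(-5.5679) = -3.0
Step 4: Evaluate f.
f(1.1337, -3.0) = 30.0536


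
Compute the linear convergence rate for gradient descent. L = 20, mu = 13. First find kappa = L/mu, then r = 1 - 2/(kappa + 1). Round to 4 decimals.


Step 1: Compute the condition number.
kappa = L/mu = 20/13 = 1.5385
Step 2: Compute the convergence rate.
r = 1 - 2/(kappa + 1) = 1 - 2*mu/(L + mu) = (L - mu)/(L + mu) = 7/33 = 0.2121


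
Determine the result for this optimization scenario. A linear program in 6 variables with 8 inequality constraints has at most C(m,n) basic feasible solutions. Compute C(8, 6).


Each vertex corresponds to some choice of n active constraints out of m, so the number of vertices is at most C(m, n) = m! / (n!(m-n)!).
m = 8, n = 6
Numerator: 8 * 7 * 6 * 5 * 4 * 3
Denominator: 6! = 720
C(8, 6) = 28


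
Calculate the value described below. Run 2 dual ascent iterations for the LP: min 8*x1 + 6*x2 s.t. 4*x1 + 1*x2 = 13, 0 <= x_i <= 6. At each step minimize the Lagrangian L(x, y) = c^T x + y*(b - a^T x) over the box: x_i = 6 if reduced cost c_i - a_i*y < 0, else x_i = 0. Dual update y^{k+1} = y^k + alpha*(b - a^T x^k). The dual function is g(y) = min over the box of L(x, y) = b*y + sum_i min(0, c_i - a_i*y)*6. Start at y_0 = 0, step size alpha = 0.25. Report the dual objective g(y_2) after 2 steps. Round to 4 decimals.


Dual ascent for LP: min 8*x1 + 6*x2, 4*x1 + 1*x2 = 13, 0 <= x_i <= 6
Step 1: y^k = 0.0, reduced costs: (8.0, 6.0)
  x^k = (0.0, 0.0), subgradient = b - a^T x = 13.0
  y^{k+1} = 0.0 + 0.25*13.0 = 3.25
Step 2: y^k = 3.25, reduced costs: (-5.0, 2.75)
  x^k = (6.0, 0.0), subgradient = b - a^T x = -11.0
  y^{k+1} = 3.25 + 0.25*-11.0 = 0.5
Dual objective at y_2 = 0.5: reduced costs (6.0, 5.5), box minimizer x = (0.0, 0.0)
g(y_2) = b*y + (c1 - a1*y)*x1 + (c2 - a2*y)*x2 = 13*0.5 + 6.0*0.0 + 5.5*0.0 = 6.5 + 0.0 + 0.0 = 6.5


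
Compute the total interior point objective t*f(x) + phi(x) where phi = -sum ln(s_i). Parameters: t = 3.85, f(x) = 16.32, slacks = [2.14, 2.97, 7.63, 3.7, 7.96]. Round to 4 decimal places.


Step 1: Compute log-barrier.
ln values: [0.7608, 1.0886, 2.0321, 1.3083, 2.0744]
phi = -(0.7608 + 1.0886 + 2.0321 + 1.3083 + 2.0744) = -7.2642
Step 2: Compute augmented objective.
t*f(x) = 3.85*16.32 = 62.832
Total = 62.832 - 7.2642 = 55.5678


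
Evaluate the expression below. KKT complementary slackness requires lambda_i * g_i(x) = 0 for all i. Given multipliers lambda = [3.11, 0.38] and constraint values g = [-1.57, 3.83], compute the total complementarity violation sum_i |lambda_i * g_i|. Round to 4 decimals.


KKT complementary slackness check:
lambda_1 * g_1 = 3.11 * -1.57 = -4.8827
lambda_2 * g_2 = 0.38 * 3.83 = 1.4554
Total violation = 4.8827 + 1.4554 = 6.3381


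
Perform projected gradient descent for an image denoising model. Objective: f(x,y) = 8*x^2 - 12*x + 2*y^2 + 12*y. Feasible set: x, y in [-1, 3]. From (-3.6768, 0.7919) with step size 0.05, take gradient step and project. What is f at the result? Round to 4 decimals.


Step 1: Compute gradient at (-3.6768, 0.7919).
grad_x = 2*8*-3.6768 - 12 = -70.8288
grad_y = 2*2*0.7919 + 12 = 15.1676
Step 2: Gradient step.
x_raw = -3.6768 - 0.05*-70.8288 = -0.1354
y_raw = 0.7919 - 0.05*15.1676 = 0.0335
Step 3: Project onto [-1, 3].
x_proj = clip(-0.1354) = -0.1354
y_proj = clip(0.0335) = 0.0335
Step 4: Evaluate f.
f(-0.1354, 0.0335) = 2.1754


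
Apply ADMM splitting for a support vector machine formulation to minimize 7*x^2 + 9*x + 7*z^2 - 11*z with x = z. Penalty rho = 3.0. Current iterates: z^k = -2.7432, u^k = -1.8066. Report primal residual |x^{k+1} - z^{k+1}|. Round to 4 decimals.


ADMM iteration with rho = 3.0, z^k = -2.7432, u^k = -1.8066
Step 1: x-update.
Minimize 7*x^2 + 9*x + (3.0/2)*(x + 2.7432 - 1.8066)^2
FOC: (2*7 + 3.0)*x = -9 + 3.0*(-2.7432 + 1.8066)
x^{k+1} = -0.6947
Step 2: z-update.
Minimize 7*z^2 - 11*z + (3.0/2)*(-0.6947 - z - 1.8066)^2
FOC: (2*7 + 3.0)*z = 11 + 3.0*(-0.6947 - 1.8066)
z^{k+1} = 0.2057
Step 3: u-update.
u^{k+1} = -1.8066 - 0.6947 - 0.2057 = -2.7069
Step 4: Primal residual = |-0.6947 - 0.2057| = 0.9003


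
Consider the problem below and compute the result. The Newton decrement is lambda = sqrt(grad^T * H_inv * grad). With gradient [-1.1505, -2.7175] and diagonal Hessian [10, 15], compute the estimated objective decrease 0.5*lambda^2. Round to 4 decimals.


Step 1: H is diagonal, so H^(-1) * g = [-0.1151, -0.1812].
Step 2: g^T H^(-1) g = sum_i g_i^2 / H_ii
  = (-1.1505)^2/10 + (-2.7175)^2/15
  = 0.1324 + 0.4923 = 0.6247
Step 3: Objective decrease = 0.5 * g^T H^(-1) g = 0.3123


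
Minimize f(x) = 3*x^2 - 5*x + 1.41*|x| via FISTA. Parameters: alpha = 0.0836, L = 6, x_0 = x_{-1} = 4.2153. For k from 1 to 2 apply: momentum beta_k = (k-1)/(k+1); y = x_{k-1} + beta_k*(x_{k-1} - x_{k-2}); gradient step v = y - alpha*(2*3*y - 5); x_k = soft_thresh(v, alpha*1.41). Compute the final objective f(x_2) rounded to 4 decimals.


FISTA on f(x) = 3*x^2 - 5*x + 1.41*|x|
L = 6, alpha = 0.0836
Iteration 1: beta = 0.0, y = 4.2153 + 0.0*(4.2153 - 4.2153) = 4.2153
  grad(y) = 20.2918, v = y - alpha*grad = 2.5189
  prox(v) = soft_thresh(2.5189, 0.1179) = 2.401
Iteration 2: beta = 0.3333, y = 2.401 + 0.3333*(2.401 - 4.2153) = 1.7963
  grad(y) = 5.7776, v = y - alpha*grad = 1.3133
  prox(v) = soft_thresh(1.3133, 0.1179) = 1.1954
f(x_2) = 3*1.1954^2 - 5*1.1954 + 1.41*|1.1954| = -0.0046


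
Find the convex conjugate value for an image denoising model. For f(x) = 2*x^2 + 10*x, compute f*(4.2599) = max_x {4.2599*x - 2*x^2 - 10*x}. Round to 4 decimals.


f*(y) = sup_x {y*x - a*x^2 - b*x} = sup_x {(y-b)*x - a*x^2}
FOC: (y - b) - 2a*x = 0 => x* = (y - b)/(2a)
x* = (4.2599 - 10)/(2*2) = -1.435
f*(4.2599) = (y-b)^2/(4a) = (4.2599 - 10)^2/(4*2)
= 32.9487/8 = 4.1186


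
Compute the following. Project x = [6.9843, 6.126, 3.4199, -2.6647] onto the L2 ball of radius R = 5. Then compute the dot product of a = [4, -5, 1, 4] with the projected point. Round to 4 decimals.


Step 1: Compute ||x|| (intermediates to 6 decimals).
||x|| = sqrt(6.9843^2 + 6.126^2 + 3.4199^2 + (-2.6647)^2) = 10.252057
Step 2: Project.
Since ||x|| > R, scale = R/||x|| = 5/10.252057 = 0.487707, proj(x) = scale * x
proj(x) = [3.406292, 2.987693, 1.667909, -1.299593]
Step 3: Dot product.
a^T * proj(x) = 4*3.406292 - 5*2.987693 + 1*1.667909 + 4*(-1.299593) = -4.8438


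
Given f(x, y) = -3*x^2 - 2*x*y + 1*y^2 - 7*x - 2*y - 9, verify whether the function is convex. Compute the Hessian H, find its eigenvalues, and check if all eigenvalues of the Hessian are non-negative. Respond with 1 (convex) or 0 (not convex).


The Hessian of f(x,y) = -3*x^2 - 2*x*y + 1*y^2 - 7*x - 2*y - 9 is:
H = [[-6, -2], [-2, 2]]
Trace = -6 + 2 = -4
Determinant = -6*2 - (-2)^2 = -16
Discriminant = (-4)^2 - 4*-16 = 80.0
Eigenvalues: lambda_1 = -6.4721, lambda_2 = 2.4721
The function is not convex.

0


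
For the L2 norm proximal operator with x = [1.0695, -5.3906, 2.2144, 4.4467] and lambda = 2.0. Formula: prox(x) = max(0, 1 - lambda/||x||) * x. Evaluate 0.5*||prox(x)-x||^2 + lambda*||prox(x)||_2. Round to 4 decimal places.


Step 1: Compute ||x||.
||x|| = 7.408
Step 2: Compute scaling factor.
scale = max(0, 1 - 2.0/7.408) = 0.73
Step 3: prox(x) = [0.7808, -3.9353, 1.6166, 3.2462]
||prox(x)|| = 5.408
Step 4: Proximal objective.
0.5*||prox-x||^2 = 2.0
lambda*||prox|| = 10.816
Total = 12.8161


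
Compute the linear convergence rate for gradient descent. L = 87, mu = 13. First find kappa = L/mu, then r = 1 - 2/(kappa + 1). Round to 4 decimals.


Step 1: Compute the condition number.
kappa = L/mu = 87/13 = 6.6923
Step 2: Compute the convergence rate.
r = 1 - 2/(kappa + 1) = 1 - 2*mu/(L + mu) = (L - mu)/(L + mu) = 74/100 = 0.74


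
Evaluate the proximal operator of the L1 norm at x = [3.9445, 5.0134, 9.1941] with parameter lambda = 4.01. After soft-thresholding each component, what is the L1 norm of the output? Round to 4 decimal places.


Soft-thresholding with lambda = 4.01:
prox(3.9445) = sign(3.9445)*max(|3.9445| - 4.01, 0) = 0.0
prox(5.0134) = sign(5.0134)*max(|5.0134| - 4.01, 0) = 1.0034
prox(9.1941) = sign(9.1941)*max(|9.1941| - 4.01, 0) = 5.1841
prox(x) = [0.0, 1.0034, 5.1841]
||prox(x)||_1 = 0.0 + 1.0034 + 5.1841 = 6.1875


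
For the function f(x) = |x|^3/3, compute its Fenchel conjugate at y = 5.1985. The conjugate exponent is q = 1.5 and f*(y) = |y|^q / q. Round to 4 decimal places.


The conjugate exponent q satisfies 1/p + 1/q = 1.
p = 3, so q = 3/(3 - 1) = 1.5
|y|^q = 5.1985^1.5 = 11.8527
f*(5.1985) = 11.8527 / 1.5 = 7.9018


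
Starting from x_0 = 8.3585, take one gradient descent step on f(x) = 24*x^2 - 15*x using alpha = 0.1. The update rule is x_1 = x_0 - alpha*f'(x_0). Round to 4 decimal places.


We compute the gradient at x_0 and apply the update.
f'(x) = 48*x - 15
f'(8.3585) = 48*8.3585 - 15 = 386.208
x_1 = 8.3585 - 0.1*386.208 = -30.2623


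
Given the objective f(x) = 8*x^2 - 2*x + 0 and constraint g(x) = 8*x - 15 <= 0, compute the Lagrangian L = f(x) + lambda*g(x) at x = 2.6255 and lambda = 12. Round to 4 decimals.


Step 1: Evaluate f(x).
f(2.6255) = 8*2.6255^2 - 2*2.6255 + 0 = 49.895
Step 2: Evaluate g(x).
g(2.6255) = 8*2.6255 - 15 = 6.004
Step 3: Compute Lagrangian.
L = 49.895 + 12*6.004 = 121.943


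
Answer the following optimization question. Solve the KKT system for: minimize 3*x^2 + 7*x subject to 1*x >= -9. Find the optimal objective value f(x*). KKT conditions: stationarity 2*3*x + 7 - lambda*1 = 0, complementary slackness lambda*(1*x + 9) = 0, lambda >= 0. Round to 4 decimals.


Step 1: Try lambda = 0 (constraint inactive).
Stationarity: 2*3*x + 7 = 0
x* = -7/(2*3) = -7/6 = -1.1667 (rounded; the exact value -7/6 is used below)
Check constraint: 1*-1.1667 = -1.1667 >= -9 -- satisfied.
Step 2: Compute optimal value.
f(x*) = 3*(-7/6)^2 + 7*(-7/6) = -4.0833


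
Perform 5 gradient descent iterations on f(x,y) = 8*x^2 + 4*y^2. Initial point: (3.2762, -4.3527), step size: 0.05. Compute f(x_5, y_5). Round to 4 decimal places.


Gradient descent on f(x,y) = 8*x^2 + 4*y^2.
Starting point: (3.2762, -4.3527), alpha = 0.05
Step 1: grad_x = 2*8*3.2762 = 52.4192, grad_y = 2*4*-4.3527 = -34.8216
  x_1 = 3.2762 - 0.05*52.4192 = 0.6552
  y_1 = -4.3527 - 0.05*-34.8216 = -2.6116
Step 2: grad_x = 2*8*0.6552 = 10.4838, grad_y = 2*4*-2.6116 = -20.893
  x_2 = 0.6552 - 0.05*10.4838 = 0.131
  y_2 = -2.6116 - 0.05*-20.893 = -1.567
Step 3: grad_x = 2*8*0.131 = 2.0968, grad_y = 2*4*-1.567 = -12.5358
  x_3 = 0.131 - 0.05*2.0968 = 0.0262
  y_3 = -1.567 - 0.05*-12.5358 = -0.9402
Step 4: grad_x = 2*8*0.0262 = 0.4194, grad_y = 2*4*-0.9402 = -7.5215
  x_4 = 0.0262 - 0.05*0.4194 = 0.0052
  y_4 = -0.9402 - 0.05*-7.5215 = -0.5641
Step 5: grad_x = 2*8*0.0052 = 0.0839, grad_y = 2*4*-0.5641 = -4.5129
  x_5 = 0.0052 - 0.05*0.0839 = 0.001
  y_5 = -0.5641 - 0.05*-4.5129 = -0.3385
f(0.001, -0.3385) = 8*0.001^2 + 4*(-0.3385)^2 = 0.4582


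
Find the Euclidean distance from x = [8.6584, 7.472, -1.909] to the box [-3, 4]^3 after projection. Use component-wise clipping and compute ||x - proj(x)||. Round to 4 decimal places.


Project each component onto [-3, 4].
clip(8.6584) = 4.0, clip(7.472) = 4.0, clip(-1.909) = -1.909
Projection = [4.0, 4.0, -1.909]
Squared diffs: [21.7007, 12.0548, 0.0]
Distance = sqrt(33.7555) = 5.8099


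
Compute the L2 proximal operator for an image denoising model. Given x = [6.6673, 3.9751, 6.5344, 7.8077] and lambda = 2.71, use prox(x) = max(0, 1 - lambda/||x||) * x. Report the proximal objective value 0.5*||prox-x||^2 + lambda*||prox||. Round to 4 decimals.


Step 1: Compute ||x||.
||x|| = 12.8028
Step 2: Compute scaling factor.
scale = max(0, 1 - 2.71/12.8028) = 0.7883
Step 3: prox(x) = [5.256, 3.1337, 5.1513, 6.155]
||prox(x)|| = 10.0928
Step 4: Proximal objective.
0.5*||prox-x||^2 = 3.6721
lambda*||prox|| = 27.3515
Total = 31.0237
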